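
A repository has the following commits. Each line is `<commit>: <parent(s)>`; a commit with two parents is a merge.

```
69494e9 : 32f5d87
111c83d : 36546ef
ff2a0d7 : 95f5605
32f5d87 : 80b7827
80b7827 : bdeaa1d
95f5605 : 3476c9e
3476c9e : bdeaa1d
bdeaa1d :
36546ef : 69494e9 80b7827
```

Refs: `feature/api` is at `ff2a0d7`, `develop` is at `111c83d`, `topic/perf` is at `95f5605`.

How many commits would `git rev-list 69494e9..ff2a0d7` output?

3

Reachable from ff2a0d7: {3476c9e, 95f5605, bdeaa1d, ff2a0d7}.
Reachable from 69494e9: {32f5d87, 69494e9, 80b7827, bdeaa1d}.
In ff2a0d7's history but not 69494e9's: {3476c9e, 95f5605, ff2a0d7} — 3 commits.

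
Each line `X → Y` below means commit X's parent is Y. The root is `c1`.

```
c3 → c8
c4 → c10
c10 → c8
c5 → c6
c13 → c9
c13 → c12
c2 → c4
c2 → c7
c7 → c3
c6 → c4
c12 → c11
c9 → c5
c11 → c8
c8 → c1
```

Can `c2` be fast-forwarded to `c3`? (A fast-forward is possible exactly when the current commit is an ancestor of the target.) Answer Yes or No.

A fast-forward from c2 to c3 is possible iff c2 is an ancestor of c3.
Ancestors of c3: {c1, c3, c8}.
c2 is not among them, so fast-forward is not possible.

No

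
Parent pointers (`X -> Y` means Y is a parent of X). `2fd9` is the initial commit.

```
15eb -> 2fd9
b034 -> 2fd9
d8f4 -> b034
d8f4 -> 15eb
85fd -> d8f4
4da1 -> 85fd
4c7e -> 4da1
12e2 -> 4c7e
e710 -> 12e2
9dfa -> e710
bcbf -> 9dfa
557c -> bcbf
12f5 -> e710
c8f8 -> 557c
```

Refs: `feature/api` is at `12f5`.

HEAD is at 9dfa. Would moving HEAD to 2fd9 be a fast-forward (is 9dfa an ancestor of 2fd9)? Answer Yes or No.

No

A fast-forward from 9dfa to 2fd9 is possible iff 9dfa is an ancestor of 2fd9.
Ancestors of 2fd9: {2fd9}.
9dfa is not among them, so fast-forward is not possible.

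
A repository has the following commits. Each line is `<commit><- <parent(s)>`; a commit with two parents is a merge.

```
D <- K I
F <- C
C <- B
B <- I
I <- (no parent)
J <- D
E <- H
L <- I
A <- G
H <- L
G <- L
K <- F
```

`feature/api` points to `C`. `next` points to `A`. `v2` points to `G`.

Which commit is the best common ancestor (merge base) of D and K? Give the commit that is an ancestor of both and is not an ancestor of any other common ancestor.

Ancestors of D: {B, C, D, F, I, K}.
Ancestors of K: {B, C, F, I, K}.
Common ancestors: {B, C, F, I, K}.
Among these, K is not an ancestor of any other common ancestor — it is the merge base.

K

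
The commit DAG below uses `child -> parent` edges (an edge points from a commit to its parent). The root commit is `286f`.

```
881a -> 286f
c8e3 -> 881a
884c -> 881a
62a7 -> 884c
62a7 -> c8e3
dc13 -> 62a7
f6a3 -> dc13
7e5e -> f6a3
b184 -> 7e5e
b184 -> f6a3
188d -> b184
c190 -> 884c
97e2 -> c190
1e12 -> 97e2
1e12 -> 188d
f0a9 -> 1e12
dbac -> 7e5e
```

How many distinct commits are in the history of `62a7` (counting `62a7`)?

5

Walking parent pointers from 62a7: reachable set = {286f, 62a7, 881a, 884c, c8e3}.
That is 5 commits.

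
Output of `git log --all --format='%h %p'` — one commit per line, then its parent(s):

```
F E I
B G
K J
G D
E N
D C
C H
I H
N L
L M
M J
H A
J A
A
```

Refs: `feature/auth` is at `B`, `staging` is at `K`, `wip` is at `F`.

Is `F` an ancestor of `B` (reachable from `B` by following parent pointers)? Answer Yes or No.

Ancestors of B: {A, B, C, D, G, H}.
F is not in that set, so it is not an ancestor of B.

No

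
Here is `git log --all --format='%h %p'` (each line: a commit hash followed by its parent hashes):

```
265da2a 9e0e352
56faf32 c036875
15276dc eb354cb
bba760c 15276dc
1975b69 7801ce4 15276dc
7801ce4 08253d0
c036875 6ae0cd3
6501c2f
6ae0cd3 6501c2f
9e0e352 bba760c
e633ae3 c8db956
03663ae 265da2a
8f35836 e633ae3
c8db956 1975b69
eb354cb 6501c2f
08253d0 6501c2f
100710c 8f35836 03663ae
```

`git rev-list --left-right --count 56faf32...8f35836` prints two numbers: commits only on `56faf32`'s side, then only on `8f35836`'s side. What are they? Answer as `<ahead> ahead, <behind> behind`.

3 ahead, 8 behind

Reachable from 56faf32: {56faf32, 6501c2f, 6ae0cd3, c036875}.
Reachable from 8f35836: {08253d0, 15276dc, 1975b69, 6501c2f, 7801ce4, 8f35836, c8db956, e633ae3, eb354cb}.
Only in 56faf32's history (ahead): {56faf32, 6ae0cd3, c036875} — 3.
Only in 8f35836's history (behind): {08253d0, 15276dc, 1975b69, 7801ce4, 8f35836, c8db956, e633ae3, eb354cb} — 8.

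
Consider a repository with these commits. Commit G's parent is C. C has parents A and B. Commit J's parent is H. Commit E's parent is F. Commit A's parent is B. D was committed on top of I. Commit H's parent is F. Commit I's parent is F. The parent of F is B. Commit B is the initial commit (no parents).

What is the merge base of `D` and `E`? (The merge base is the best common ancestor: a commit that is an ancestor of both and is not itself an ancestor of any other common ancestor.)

F

Ancestors of D: {B, D, F, I}.
Ancestors of E: {B, E, F}.
Common ancestors: {B, F}.
Among these, F is not an ancestor of any other common ancestor — it is the merge base.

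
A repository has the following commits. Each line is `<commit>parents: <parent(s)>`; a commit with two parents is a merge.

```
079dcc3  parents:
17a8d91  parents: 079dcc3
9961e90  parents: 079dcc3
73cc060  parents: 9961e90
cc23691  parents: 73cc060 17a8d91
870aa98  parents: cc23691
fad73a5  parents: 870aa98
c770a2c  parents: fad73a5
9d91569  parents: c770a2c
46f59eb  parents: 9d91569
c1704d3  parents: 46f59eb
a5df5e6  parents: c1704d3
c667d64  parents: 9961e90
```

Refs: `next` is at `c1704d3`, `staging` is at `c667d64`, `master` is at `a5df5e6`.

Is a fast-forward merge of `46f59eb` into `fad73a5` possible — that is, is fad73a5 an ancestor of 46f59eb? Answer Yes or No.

Yes

A fast-forward from fad73a5 to 46f59eb is possible iff fad73a5 is an ancestor of 46f59eb.
Ancestors of 46f59eb: {079dcc3, 17a8d91, 46f59eb, 73cc060, 870aa98, 9961e90, 9d91569, c770a2c, cc23691, fad73a5}.
fad73a5 is among them, so fast-forward is possible.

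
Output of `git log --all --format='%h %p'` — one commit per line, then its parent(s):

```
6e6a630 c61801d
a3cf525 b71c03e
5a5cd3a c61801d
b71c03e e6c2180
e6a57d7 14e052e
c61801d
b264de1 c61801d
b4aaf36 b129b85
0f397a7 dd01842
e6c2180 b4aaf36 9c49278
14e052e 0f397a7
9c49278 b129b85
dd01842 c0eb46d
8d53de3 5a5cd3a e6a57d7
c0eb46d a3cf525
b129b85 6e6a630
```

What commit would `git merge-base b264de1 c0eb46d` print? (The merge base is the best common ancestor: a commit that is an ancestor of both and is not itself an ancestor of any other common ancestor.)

c61801d

Ancestors of b264de1: {b264de1, c61801d}.
Ancestors of c0eb46d: {6e6a630, 9c49278, a3cf525, b129b85, b4aaf36, b71c03e, c0eb46d, c61801d, e6c2180}.
Common ancestors: {c61801d}.
The only common ancestor is c61801d, so it is the merge base.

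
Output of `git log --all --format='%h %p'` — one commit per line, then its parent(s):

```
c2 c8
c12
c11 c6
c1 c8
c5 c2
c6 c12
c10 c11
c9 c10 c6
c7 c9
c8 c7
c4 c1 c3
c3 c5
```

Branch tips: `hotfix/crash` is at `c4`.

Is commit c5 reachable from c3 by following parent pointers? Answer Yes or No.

Yes

Ancestors of c3 (commits reachable by following parents): {c10, c11, c12, c2, c3, c5, c6, c7, c8, c9}.
c5 is in that set, so it is an ancestor of c3.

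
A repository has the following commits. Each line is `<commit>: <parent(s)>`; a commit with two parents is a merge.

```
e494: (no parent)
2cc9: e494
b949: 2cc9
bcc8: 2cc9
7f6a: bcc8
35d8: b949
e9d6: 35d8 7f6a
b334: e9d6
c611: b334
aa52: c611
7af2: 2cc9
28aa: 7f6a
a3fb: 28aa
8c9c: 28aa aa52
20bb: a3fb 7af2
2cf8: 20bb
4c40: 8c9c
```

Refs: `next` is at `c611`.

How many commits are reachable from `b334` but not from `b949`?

Reachable from b334: {2cc9, 35d8, 7f6a, b334, b949, bcc8, e494, e9d6}.
Reachable from b949: {2cc9, b949, e494}.
In b334's history but not b949's: {35d8, 7f6a, b334, bcc8, e9d6} — 5 commits.

5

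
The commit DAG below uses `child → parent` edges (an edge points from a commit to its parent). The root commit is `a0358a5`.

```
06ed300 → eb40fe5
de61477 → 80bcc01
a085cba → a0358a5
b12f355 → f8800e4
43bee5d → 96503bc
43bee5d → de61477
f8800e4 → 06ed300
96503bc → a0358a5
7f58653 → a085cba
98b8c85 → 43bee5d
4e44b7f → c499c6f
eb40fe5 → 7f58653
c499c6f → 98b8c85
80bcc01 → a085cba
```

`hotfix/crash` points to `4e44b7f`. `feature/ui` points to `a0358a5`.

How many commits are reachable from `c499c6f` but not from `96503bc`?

6

Reachable from c499c6f: {43bee5d, 80bcc01, 96503bc, 98b8c85, a0358a5, a085cba, c499c6f, de61477}.
Reachable from 96503bc: {96503bc, a0358a5}.
In c499c6f's history but not 96503bc's: {43bee5d, 80bcc01, 98b8c85, a085cba, c499c6f, de61477} — 6 commits.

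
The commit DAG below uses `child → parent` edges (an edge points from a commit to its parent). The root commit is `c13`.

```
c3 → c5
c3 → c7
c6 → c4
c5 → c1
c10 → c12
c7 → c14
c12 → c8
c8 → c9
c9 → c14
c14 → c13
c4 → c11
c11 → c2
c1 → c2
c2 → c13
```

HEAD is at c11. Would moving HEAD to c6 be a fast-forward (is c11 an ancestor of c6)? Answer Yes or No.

Yes

A fast-forward from c11 to c6 is possible iff c11 is an ancestor of c6.
Ancestors of c6: {c11, c13, c2, c4, c6}.
c11 is among them, so fast-forward is possible.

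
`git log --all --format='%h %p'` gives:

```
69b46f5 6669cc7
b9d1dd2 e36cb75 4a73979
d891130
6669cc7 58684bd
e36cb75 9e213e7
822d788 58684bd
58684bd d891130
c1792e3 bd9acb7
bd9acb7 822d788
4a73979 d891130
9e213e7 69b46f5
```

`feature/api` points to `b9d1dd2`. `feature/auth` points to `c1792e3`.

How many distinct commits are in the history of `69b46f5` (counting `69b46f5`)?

Walking parent pointers from 69b46f5: reachable set = {58684bd, 6669cc7, 69b46f5, d891130}.
That is 4 commits.

4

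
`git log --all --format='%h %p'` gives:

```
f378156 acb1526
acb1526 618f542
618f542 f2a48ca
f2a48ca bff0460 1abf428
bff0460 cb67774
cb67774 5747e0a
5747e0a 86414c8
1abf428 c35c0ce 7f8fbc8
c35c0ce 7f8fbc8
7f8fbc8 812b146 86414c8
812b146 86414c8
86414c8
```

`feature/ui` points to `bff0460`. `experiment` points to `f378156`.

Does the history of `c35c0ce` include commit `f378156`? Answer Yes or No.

No

Ancestors of c35c0ce: {7f8fbc8, 812b146, 86414c8, c35c0ce}.
f378156 is not in that set, so it is not an ancestor of c35c0ce.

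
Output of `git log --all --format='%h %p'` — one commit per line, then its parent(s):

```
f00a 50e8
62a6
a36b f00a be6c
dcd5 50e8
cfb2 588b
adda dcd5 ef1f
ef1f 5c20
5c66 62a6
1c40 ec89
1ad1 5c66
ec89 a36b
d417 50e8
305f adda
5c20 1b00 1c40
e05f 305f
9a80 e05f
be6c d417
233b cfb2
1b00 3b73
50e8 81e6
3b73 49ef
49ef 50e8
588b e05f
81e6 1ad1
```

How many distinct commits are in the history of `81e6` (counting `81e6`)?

4

Walking parent pointers from 81e6: reachable set = {1ad1, 5c66, 62a6, 81e6}.
That is 4 commits.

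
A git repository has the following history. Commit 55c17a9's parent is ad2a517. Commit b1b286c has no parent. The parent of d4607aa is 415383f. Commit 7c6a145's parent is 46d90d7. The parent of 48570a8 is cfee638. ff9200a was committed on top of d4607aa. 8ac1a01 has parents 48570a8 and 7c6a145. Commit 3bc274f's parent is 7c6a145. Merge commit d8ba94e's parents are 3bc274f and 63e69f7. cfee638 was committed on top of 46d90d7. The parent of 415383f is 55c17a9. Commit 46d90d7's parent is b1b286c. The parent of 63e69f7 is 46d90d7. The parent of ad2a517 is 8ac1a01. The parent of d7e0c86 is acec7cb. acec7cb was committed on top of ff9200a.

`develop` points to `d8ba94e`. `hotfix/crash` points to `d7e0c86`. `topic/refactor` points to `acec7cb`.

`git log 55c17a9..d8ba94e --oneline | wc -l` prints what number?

3

Reachable from d8ba94e: {3bc274f, 46d90d7, 63e69f7, 7c6a145, b1b286c, d8ba94e}.
Reachable from 55c17a9: {46d90d7, 48570a8, 55c17a9, 7c6a145, 8ac1a01, ad2a517, b1b286c, cfee638}.
In d8ba94e's history but not 55c17a9's: {3bc274f, 63e69f7, d8ba94e} — 3 commits.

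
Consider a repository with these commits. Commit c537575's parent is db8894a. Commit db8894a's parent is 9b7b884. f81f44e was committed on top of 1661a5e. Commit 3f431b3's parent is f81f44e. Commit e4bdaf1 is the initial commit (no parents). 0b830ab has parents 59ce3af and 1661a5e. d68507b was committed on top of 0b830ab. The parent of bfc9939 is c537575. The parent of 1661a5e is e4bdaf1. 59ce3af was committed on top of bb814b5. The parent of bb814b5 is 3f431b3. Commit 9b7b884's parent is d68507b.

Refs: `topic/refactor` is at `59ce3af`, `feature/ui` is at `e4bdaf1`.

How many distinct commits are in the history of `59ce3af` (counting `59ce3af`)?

Walking parent pointers from 59ce3af: reachable set = {1661a5e, 3f431b3, 59ce3af, bb814b5, e4bdaf1, f81f44e}.
That is 6 commits.

6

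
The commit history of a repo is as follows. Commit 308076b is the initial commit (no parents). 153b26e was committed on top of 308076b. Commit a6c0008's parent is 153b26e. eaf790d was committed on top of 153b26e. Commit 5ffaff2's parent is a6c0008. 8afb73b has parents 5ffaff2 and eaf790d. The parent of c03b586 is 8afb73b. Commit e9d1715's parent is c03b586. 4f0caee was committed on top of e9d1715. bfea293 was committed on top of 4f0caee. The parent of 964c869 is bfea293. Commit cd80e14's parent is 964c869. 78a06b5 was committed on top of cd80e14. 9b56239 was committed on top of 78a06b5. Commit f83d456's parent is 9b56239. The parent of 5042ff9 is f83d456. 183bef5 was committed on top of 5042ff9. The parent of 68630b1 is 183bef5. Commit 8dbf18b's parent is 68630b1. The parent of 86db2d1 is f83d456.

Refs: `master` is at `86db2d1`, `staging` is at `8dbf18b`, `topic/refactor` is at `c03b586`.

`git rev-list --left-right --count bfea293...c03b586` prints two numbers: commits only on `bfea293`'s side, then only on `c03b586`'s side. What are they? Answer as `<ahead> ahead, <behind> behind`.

Reachable from bfea293: {153b26e, 308076b, 4f0caee, 5ffaff2, 8afb73b, a6c0008, bfea293, c03b586, e9d1715, eaf790d}.
Reachable from c03b586: {153b26e, 308076b, 5ffaff2, 8afb73b, a6c0008, c03b586, eaf790d}.
Only in bfea293's history (ahead): {4f0caee, bfea293, e9d1715} — 3.
Only in c03b586's history (behind): {} — 0.

3 ahead, 0 behind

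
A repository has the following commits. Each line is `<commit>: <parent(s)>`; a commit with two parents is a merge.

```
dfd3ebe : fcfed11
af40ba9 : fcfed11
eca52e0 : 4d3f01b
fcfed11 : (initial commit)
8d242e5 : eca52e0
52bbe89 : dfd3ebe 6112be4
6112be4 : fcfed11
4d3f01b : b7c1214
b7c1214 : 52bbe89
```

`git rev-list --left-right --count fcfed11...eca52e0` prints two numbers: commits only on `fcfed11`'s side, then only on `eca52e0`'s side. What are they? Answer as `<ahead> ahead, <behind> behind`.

0 ahead, 6 behind

Reachable from fcfed11: {fcfed11}.
Reachable from eca52e0: {4d3f01b, 52bbe89, 6112be4, b7c1214, dfd3ebe, eca52e0, fcfed11}.
Only in fcfed11's history (ahead): {} — 0.
Only in eca52e0's history (behind): {4d3f01b, 52bbe89, 6112be4, b7c1214, dfd3ebe, eca52e0} — 6.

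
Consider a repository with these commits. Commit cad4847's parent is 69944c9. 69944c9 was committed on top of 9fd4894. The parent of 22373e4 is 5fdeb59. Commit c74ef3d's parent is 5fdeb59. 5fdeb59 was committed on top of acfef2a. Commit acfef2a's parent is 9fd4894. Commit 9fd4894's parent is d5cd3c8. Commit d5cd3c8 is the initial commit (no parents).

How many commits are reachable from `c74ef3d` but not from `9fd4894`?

3

Reachable from c74ef3d: {5fdeb59, 9fd4894, acfef2a, c74ef3d, d5cd3c8}.
Reachable from 9fd4894: {9fd4894, d5cd3c8}.
In c74ef3d's history but not 9fd4894's: {5fdeb59, acfef2a, c74ef3d} — 3 commits.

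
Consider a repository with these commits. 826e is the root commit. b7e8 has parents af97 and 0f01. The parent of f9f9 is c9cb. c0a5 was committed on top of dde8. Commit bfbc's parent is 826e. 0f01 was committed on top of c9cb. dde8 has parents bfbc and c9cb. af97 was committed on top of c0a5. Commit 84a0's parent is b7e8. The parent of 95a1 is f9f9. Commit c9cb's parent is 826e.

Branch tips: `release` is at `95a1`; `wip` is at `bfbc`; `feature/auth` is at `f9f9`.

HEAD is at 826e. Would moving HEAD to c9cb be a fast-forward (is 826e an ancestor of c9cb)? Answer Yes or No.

Yes

A fast-forward from 826e to c9cb is possible iff 826e is an ancestor of c9cb.
Ancestors of c9cb: {826e, c9cb}.
826e is among them, so fast-forward is possible.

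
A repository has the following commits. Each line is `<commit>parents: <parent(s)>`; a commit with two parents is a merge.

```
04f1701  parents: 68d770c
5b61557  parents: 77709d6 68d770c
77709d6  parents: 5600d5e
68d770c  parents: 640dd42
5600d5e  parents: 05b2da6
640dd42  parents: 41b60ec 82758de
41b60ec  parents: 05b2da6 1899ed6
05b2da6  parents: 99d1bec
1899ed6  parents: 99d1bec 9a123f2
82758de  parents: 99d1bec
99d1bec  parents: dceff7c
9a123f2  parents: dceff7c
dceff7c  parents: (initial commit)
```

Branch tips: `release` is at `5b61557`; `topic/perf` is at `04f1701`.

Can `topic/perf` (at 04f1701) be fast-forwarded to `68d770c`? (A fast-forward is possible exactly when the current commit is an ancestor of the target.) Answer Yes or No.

A fast-forward from 04f1701 to 68d770c is possible iff 04f1701 is an ancestor of 68d770c.
Ancestors of 68d770c: {05b2da6, 1899ed6, 41b60ec, 640dd42, 68d770c, 82758de, 99d1bec, 9a123f2, dceff7c}.
04f1701 is not among them, so fast-forward is not possible.

No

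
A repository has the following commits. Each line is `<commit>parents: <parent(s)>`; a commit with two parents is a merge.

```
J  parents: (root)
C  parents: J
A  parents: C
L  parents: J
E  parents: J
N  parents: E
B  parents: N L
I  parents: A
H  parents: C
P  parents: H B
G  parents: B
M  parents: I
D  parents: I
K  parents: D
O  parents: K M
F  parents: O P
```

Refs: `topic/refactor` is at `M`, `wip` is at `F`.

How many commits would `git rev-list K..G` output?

Reachable from G: {B, E, G, J, L, N}.
Reachable from K: {A, C, D, I, J, K}.
In G's history but not K's: {B, E, G, L, N} — 5 commits.

5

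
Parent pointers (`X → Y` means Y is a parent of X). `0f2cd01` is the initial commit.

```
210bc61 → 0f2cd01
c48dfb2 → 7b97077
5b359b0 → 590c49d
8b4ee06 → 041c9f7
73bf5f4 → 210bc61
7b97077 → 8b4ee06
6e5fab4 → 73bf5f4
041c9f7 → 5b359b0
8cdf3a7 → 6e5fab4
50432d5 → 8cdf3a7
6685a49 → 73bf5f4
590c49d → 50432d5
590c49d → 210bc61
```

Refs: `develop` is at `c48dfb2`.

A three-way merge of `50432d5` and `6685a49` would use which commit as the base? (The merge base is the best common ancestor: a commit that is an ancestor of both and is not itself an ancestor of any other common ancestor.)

Ancestors of 50432d5: {0f2cd01, 210bc61, 50432d5, 6e5fab4, 73bf5f4, 8cdf3a7}.
Ancestors of 6685a49: {0f2cd01, 210bc61, 6685a49, 73bf5f4}.
Common ancestors: {0f2cd01, 210bc61, 73bf5f4}.
Among these, 73bf5f4 is not an ancestor of any other common ancestor — it is the merge base.

73bf5f4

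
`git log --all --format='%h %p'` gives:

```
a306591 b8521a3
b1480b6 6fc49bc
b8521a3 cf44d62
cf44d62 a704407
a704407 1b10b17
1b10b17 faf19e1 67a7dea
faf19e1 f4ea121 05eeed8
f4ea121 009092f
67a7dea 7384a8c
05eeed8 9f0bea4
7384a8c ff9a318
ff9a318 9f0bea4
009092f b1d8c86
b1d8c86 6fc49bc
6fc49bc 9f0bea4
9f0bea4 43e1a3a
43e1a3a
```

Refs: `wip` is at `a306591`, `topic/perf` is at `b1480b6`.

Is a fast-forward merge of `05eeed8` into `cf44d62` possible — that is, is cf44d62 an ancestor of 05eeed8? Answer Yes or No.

A fast-forward from cf44d62 to 05eeed8 is possible iff cf44d62 is an ancestor of 05eeed8.
Ancestors of 05eeed8: {05eeed8, 43e1a3a, 9f0bea4}.
cf44d62 is not among them, so fast-forward is not possible.

No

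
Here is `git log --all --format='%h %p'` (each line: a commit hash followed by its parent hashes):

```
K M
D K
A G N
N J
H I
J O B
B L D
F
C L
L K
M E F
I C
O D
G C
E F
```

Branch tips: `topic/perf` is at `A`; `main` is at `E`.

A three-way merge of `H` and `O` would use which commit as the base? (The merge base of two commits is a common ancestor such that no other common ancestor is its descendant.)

K

Ancestors of H: {C, E, F, H, I, K, L, M}.
Ancestors of O: {D, E, F, K, M, O}.
Common ancestors: {E, F, K, M}.
Among these, K is not an ancestor of any other common ancestor — it is the merge base.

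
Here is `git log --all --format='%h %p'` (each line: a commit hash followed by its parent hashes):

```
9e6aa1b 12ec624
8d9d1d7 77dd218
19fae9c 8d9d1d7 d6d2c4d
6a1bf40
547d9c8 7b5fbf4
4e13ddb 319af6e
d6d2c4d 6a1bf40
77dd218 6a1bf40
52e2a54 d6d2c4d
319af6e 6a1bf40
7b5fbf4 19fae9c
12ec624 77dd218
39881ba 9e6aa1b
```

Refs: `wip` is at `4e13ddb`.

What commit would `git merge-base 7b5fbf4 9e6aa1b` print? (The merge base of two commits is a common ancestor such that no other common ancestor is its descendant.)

Ancestors of 7b5fbf4: {19fae9c, 6a1bf40, 77dd218, 7b5fbf4, 8d9d1d7, d6d2c4d}.
Ancestors of 9e6aa1b: {12ec624, 6a1bf40, 77dd218, 9e6aa1b}.
Common ancestors: {6a1bf40, 77dd218}.
Among these, 77dd218 is not an ancestor of any other common ancestor — it is the merge base.

77dd218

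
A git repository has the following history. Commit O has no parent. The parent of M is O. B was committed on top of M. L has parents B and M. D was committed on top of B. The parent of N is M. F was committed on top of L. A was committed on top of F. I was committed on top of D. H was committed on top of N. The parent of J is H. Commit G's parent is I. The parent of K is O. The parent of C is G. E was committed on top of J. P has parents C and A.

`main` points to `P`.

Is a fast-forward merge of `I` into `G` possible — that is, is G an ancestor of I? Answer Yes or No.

A fast-forward from G to I is possible iff G is an ancestor of I.
Ancestors of I: {B, D, I, M, O}.
G is not among them, so fast-forward is not possible.

No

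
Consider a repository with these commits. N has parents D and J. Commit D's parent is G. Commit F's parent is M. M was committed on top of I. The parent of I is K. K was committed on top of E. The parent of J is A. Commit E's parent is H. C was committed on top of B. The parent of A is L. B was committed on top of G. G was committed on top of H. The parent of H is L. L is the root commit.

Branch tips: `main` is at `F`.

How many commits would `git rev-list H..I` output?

3

Reachable from I: {E, H, I, K, L}.
Reachable from H: {H, L}.
In I's history but not H's: {E, I, K} — 3 commits.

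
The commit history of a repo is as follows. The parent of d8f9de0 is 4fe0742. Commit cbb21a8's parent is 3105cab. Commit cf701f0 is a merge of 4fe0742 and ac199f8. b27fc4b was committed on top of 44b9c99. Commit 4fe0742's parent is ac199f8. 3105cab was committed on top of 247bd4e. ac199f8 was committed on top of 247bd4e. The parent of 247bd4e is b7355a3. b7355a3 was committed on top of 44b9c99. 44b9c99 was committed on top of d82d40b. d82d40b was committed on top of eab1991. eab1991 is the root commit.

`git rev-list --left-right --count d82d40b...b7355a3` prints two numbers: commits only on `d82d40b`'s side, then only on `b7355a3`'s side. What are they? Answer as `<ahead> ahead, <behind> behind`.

Reachable from d82d40b: {d82d40b, eab1991}.
Reachable from b7355a3: {44b9c99, b7355a3, d82d40b, eab1991}.
Only in d82d40b's history (ahead): {} — 0.
Only in b7355a3's history (behind): {44b9c99, b7355a3} — 2.

0 ahead, 2 behind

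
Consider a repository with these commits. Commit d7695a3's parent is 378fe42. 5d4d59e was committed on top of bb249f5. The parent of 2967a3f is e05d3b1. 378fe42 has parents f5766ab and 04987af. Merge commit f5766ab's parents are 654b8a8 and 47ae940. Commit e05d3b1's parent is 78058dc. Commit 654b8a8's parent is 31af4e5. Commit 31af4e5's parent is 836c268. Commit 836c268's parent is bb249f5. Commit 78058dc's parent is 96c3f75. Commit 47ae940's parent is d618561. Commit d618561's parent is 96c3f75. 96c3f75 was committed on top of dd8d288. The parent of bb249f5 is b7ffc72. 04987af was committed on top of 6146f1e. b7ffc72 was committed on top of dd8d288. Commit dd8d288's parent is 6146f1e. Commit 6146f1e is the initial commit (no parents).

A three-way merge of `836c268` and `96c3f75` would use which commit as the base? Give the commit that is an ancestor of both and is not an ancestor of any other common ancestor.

dd8d288

Ancestors of 836c268: {6146f1e, 836c268, b7ffc72, bb249f5, dd8d288}.
Ancestors of 96c3f75: {6146f1e, 96c3f75, dd8d288}.
Common ancestors: {6146f1e, dd8d288}.
Among these, dd8d288 is not an ancestor of any other common ancestor — it is the merge base.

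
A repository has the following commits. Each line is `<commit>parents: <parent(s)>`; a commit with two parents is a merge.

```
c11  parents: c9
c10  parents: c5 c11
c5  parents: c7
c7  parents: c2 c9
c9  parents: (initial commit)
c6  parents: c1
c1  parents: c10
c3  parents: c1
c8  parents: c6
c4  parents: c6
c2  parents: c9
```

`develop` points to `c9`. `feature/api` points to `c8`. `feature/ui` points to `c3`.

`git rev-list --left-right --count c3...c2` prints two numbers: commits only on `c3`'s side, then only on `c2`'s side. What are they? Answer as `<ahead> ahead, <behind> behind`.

Reachable from c3: {c1, c10, c11, c2, c3, c5, c7, c9}.
Reachable from c2: {c2, c9}.
Only in c3's history (ahead): {c1, c10, c11, c3, c5, c7} — 6.
Only in c2's history (behind): {} — 0.

6 ahead, 0 behind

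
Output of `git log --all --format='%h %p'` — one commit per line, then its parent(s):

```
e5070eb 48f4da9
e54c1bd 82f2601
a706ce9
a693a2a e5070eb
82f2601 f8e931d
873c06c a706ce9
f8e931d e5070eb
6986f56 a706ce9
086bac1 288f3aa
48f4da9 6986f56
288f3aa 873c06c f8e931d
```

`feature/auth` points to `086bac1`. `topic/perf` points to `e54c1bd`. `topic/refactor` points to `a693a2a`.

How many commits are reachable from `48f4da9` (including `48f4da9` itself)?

3

Walking parent pointers from 48f4da9: reachable set = {48f4da9, 6986f56, a706ce9}.
That is 3 commits.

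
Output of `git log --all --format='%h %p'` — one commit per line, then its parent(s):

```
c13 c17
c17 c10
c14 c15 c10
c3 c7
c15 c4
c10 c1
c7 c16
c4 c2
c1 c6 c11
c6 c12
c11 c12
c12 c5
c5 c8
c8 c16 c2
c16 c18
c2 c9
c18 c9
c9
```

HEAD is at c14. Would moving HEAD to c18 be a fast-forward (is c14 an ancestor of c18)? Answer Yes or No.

No

A fast-forward from c14 to c18 is possible iff c14 is an ancestor of c18.
Ancestors of c18: {c18, c9}.
c14 is not among them, so fast-forward is not possible.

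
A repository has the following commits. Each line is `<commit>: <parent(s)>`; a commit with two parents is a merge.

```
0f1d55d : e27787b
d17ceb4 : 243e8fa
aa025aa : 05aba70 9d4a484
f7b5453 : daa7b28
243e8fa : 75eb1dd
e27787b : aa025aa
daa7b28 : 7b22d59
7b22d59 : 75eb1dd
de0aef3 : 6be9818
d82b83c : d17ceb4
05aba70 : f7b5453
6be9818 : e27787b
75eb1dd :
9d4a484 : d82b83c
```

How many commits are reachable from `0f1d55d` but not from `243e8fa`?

10

Reachable from 0f1d55d: {05aba70, 0f1d55d, 243e8fa, 75eb1dd, 7b22d59, 9d4a484, aa025aa, d17ceb4, d82b83c, daa7b28, e27787b, f7b5453}.
Reachable from 243e8fa: {243e8fa, 75eb1dd}.
In 0f1d55d's history but not 243e8fa's: {05aba70, 0f1d55d, 7b22d59, 9d4a484, aa025aa, d17ceb4, d82b83c, daa7b28, e27787b, f7b5453} — 10 commits.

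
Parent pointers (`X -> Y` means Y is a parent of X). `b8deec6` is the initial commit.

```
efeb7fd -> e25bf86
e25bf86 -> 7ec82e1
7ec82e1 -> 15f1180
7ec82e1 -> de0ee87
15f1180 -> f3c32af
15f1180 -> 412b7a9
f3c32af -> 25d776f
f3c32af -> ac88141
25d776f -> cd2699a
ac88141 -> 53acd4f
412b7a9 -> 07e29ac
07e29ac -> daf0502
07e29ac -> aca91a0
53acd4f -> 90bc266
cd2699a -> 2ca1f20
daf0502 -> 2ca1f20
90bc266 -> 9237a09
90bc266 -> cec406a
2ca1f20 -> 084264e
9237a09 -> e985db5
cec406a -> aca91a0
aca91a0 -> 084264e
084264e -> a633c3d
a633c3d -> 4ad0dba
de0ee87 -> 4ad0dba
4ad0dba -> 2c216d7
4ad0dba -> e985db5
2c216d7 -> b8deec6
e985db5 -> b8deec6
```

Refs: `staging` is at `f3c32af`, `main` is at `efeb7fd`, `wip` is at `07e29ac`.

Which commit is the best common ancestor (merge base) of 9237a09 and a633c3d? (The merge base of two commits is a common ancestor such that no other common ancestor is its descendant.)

Ancestors of 9237a09: {9237a09, b8deec6, e985db5}.
Ancestors of a633c3d: {2c216d7, 4ad0dba, a633c3d, b8deec6, e985db5}.
Common ancestors: {b8deec6, e985db5}.
Among these, e985db5 is not an ancestor of any other common ancestor — it is the merge base.

e985db5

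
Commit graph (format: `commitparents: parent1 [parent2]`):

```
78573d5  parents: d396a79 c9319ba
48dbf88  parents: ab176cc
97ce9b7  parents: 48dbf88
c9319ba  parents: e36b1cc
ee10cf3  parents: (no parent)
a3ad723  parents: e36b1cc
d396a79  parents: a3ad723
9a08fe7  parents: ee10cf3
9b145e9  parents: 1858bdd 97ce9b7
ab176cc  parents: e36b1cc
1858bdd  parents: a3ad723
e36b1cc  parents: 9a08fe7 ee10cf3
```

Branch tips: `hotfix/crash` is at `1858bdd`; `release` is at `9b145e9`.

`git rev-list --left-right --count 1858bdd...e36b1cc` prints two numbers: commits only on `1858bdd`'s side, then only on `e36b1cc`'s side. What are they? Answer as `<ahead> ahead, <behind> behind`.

2 ahead, 0 behind

Reachable from 1858bdd: {1858bdd, 9a08fe7, a3ad723, e36b1cc, ee10cf3}.
Reachable from e36b1cc: {9a08fe7, e36b1cc, ee10cf3}.
Only in 1858bdd's history (ahead): {1858bdd, a3ad723} — 2.
Only in e36b1cc's history (behind): {} — 0.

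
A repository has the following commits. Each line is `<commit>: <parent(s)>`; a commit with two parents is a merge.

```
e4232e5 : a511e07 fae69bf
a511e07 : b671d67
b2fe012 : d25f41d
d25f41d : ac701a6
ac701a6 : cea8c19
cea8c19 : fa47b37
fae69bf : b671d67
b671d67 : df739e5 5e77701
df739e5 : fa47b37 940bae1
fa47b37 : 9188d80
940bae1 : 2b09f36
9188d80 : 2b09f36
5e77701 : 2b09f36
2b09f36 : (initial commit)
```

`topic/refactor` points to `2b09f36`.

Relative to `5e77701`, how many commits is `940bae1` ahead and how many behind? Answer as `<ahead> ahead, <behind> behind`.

1 ahead, 1 behind

Reachable from 940bae1: {2b09f36, 940bae1}.
Reachable from 5e77701: {2b09f36, 5e77701}.
Only in 940bae1's history (ahead): {940bae1} — 1.
Only in 5e77701's history (behind): {5e77701} — 1.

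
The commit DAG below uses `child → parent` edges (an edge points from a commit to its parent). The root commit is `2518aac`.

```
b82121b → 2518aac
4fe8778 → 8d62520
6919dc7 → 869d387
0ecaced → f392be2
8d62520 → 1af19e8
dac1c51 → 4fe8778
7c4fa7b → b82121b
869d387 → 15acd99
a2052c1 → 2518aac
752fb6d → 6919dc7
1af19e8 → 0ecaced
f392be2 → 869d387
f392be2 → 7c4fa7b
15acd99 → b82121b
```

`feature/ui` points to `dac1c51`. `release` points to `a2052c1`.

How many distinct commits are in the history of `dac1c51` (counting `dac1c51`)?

Walking parent pointers from dac1c51: reachable set = {0ecaced, 15acd99, 1af19e8, 2518aac, 4fe8778, 7c4fa7b, 869d387, 8d62520, b82121b, dac1c51, f392be2}.
That is 11 commits.

11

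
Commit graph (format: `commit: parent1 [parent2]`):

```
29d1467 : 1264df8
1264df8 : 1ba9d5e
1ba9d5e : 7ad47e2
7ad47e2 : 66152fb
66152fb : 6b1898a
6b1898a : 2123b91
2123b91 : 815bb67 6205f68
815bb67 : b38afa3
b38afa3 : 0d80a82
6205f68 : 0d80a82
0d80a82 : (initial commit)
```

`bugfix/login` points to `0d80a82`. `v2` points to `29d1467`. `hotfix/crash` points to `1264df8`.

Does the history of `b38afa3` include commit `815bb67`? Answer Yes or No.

Ancestors of b38afa3: {0d80a82, b38afa3}.
815bb67 is not in that set, so it is not an ancestor of b38afa3.

No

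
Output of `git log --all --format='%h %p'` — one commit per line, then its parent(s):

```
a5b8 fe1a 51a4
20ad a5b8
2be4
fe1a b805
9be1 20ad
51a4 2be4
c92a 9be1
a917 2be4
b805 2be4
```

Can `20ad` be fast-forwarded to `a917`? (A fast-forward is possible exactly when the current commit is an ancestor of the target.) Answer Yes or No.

A fast-forward from 20ad to a917 is possible iff 20ad is an ancestor of a917.
Ancestors of a917: {2be4, a917}.
20ad is not among them, so fast-forward is not possible.

No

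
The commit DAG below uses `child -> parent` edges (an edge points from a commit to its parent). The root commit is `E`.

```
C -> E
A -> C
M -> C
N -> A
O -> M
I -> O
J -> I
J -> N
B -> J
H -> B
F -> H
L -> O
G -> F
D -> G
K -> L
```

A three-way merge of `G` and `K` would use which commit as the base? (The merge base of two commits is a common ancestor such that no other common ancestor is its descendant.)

O

Ancestors of G: {A, B, C, E, F, G, H, I, J, M, N, O}.
Ancestors of K: {C, E, K, L, M, O}.
Common ancestors: {C, E, M, O}.
Among these, O is not an ancestor of any other common ancestor — it is the merge base.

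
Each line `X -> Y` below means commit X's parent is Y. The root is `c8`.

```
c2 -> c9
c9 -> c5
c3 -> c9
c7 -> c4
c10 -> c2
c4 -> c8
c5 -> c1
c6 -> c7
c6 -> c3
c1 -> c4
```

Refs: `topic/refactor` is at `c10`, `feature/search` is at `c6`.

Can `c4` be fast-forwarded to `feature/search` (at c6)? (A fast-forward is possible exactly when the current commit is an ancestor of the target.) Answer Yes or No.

A fast-forward from c4 to c6 is possible iff c4 is an ancestor of c6.
Ancestors of c6: {c1, c3, c4, c5, c6, c7, c8, c9}.
c4 is among them, so fast-forward is possible.

Yes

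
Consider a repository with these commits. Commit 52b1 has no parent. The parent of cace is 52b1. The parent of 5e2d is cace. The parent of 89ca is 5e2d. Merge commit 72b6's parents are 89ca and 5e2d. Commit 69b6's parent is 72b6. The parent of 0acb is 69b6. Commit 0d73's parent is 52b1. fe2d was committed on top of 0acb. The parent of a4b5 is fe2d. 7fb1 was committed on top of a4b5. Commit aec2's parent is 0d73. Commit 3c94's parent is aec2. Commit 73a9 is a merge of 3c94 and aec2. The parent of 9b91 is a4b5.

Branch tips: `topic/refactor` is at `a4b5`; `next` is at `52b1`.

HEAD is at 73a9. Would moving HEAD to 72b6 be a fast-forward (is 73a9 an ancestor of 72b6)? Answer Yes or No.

No

A fast-forward from 73a9 to 72b6 is possible iff 73a9 is an ancestor of 72b6.
Ancestors of 72b6: {52b1, 5e2d, 72b6, 89ca, cace}.
73a9 is not among them, so fast-forward is not possible.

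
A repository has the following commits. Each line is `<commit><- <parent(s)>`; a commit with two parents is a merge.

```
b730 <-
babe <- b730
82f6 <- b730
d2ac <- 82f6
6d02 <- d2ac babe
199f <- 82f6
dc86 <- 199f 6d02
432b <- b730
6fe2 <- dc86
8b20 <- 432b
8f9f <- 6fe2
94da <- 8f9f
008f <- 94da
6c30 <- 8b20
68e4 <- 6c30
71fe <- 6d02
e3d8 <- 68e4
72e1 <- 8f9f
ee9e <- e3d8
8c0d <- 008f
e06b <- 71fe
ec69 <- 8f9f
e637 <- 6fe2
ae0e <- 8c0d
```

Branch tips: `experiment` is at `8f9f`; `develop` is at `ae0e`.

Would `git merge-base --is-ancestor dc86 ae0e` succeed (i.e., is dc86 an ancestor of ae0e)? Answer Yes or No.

Ancestors of ae0e (commits reachable by following parents): {008f, 199f, 6d02, 6fe2, 82f6, 8c0d, 8f9f, 94da, ae0e, b730, babe, d2ac, dc86}.
dc86 is in that set, so it is an ancestor of ae0e.

Yes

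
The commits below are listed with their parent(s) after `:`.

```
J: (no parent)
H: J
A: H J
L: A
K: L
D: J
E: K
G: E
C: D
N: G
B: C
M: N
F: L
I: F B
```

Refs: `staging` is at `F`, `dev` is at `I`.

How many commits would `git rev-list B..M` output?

8

Reachable from M: {A, E, G, H, J, K, L, M, N}.
Reachable from B: {B, C, D, J}.
In M's history but not B's: {A, E, G, H, K, L, M, N} — 8 commits.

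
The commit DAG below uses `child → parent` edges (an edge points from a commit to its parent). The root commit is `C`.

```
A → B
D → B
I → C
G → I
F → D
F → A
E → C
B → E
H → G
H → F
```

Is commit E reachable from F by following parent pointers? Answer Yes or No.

Yes

Ancestors of F (commits reachable by following parents): {A, B, C, D, E, F}.
E is in that set, so it is an ancestor of F.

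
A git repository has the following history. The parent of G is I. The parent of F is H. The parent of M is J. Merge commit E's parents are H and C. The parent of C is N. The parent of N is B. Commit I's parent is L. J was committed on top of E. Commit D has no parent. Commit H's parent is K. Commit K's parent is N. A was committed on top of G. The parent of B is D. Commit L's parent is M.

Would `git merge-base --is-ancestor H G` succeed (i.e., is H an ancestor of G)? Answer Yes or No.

Yes

Ancestors of G (commits reachable by following parents): {B, C, D, E, G, H, I, J, K, L, M, N}.
H is in that set, so it is an ancestor of G.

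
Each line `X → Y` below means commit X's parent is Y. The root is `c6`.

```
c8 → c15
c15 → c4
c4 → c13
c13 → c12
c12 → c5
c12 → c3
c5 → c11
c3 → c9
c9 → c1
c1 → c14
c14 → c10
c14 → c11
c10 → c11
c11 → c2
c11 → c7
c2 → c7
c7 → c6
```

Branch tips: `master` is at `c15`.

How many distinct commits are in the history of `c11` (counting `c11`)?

Walking parent pointers from c11: reachable set = {c11, c2, c6, c7}.
That is 4 commits.

4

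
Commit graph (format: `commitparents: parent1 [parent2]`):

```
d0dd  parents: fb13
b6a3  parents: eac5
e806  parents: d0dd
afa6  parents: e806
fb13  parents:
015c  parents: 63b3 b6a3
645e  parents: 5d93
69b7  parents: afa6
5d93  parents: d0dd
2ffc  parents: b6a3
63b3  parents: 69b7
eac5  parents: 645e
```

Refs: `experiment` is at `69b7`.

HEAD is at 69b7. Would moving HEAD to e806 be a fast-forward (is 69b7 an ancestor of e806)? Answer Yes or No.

A fast-forward from 69b7 to e806 is possible iff 69b7 is an ancestor of e806.
Ancestors of e806: {d0dd, e806, fb13}.
69b7 is not among them, so fast-forward is not possible.

No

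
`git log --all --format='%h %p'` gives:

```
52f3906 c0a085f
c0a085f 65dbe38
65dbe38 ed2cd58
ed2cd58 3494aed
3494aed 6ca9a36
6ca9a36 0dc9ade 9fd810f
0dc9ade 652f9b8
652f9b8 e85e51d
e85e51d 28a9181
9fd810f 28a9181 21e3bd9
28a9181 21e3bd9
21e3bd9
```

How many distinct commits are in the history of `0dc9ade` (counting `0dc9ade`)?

Walking parent pointers from 0dc9ade: reachable set = {0dc9ade, 21e3bd9, 28a9181, 652f9b8, e85e51d}.
That is 5 commits.

5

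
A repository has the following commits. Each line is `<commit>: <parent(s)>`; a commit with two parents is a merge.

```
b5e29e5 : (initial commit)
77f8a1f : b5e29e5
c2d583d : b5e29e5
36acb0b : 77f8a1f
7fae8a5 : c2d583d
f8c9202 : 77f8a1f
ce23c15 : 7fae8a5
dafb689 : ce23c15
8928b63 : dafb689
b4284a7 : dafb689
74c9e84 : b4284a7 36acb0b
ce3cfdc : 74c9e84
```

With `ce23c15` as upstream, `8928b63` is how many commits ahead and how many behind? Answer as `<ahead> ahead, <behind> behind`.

Reachable from 8928b63: {7fae8a5, 8928b63, b5e29e5, c2d583d, ce23c15, dafb689}.
Reachable from ce23c15: {7fae8a5, b5e29e5, c2d583d, ce23c15}.
Only in 8928b63's history (ahead): {8928b63, dafb689} — 2.
Only in ce23c15's history (behind): {} — 0.

2 ahead, 0 behind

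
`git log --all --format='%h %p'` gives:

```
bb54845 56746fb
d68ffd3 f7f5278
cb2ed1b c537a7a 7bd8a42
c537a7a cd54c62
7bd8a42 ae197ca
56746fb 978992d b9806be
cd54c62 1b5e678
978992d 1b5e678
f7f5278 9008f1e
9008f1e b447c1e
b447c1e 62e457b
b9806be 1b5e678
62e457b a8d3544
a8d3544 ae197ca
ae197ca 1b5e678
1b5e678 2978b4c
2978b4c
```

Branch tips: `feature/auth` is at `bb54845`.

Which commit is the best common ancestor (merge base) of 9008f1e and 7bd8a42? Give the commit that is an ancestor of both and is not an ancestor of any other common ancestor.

Ancestors of 9008f1e: {1b5e678, 2978b4c, 62e457b, 9008f1e, a8d3544, ae197ca, b447c1e}.
Ancestors of 7bd8a42: {1b5e678, 2978b4c, 7bd8a42, ae197ca}.
Common ancestors: {1b5e678, 2978b4c, ae197ca}.
Among these, ae197ca is not an ancestor of any other common ancestor — it is the merge base.

ae197ca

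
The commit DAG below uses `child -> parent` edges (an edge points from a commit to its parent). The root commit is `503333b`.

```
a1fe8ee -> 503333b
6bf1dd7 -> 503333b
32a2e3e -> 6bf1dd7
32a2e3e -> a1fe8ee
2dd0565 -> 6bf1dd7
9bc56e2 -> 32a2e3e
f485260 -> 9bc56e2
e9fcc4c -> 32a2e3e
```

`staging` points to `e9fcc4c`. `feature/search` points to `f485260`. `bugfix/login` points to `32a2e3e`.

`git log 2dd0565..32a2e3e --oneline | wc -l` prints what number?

Reachable from 32a2e3e: {32a2e3e, 503333b, 6bf1dd7, a1fe8ee}.
Reachable from 2dd0565: {2dd0565, 503333b, 6bf1dd7}.
In 32a2e3e's history but not 2dd0565's: {32a2e3e, a1fe8ee} — 2 commits.

2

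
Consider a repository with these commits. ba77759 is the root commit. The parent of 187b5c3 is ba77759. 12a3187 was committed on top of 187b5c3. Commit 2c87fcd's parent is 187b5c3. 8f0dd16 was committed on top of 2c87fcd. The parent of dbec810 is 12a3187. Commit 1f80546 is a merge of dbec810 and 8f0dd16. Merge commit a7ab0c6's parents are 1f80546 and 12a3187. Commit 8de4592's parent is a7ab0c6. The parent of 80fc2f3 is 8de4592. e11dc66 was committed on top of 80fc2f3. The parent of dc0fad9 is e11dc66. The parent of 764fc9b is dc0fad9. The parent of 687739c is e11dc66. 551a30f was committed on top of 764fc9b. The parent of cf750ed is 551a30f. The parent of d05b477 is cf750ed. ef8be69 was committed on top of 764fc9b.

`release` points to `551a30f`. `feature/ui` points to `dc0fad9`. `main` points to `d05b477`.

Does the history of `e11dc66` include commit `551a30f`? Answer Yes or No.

Ancestors of e11dc66: {12a3187, 187b5c3, 1f80546, 2c87fcd, 80fc2f3, 8de4592, 8f0dd16, a7ab0c6, ba77759, dbec810, e11dc66}.
551a30f is not in that set, so it is not an ancestor of e11dc66.

No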